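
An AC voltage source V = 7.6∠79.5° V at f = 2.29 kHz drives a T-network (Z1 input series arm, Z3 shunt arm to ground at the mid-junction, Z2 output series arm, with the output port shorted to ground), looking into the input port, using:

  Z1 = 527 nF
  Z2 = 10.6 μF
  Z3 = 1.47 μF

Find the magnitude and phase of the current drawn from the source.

Step 1 — Angular frequency: ω = 2π·f = 2π·2290 = 1.439e+04 rad/s.
Step 2 — Component impedances:
  Z1: Z = 1/(jωC) = -j/(ω·C) = 0 - j131.9 Ω
  Z2: Z = 1/(jωC) = -j/(ω·C) = 0 - j6.557 Ω
  Z3: Z = 1/(jωC) = -j/(ω·C) = 0 - j47.28 Ω
Step 3 — With the output port shorted to ground, the output series arm Z2 runs from the junction to ground; the shunt arm Z3 also runs from the junction to ground. They appear in parallel: Z3 || Z2 = 0 - j5.758 Ω.
Step 4 — Series with input arm Z1: Z_in = Z1 + (Z3 || Z2) = 0 - j137.6 Ω = 137.6∠-90.0° Ω.
Step 5 — Source phasor: V = 7.6∠79.5° V = 1.385 + j7.473 V.
Step 6 — Ohm's law: I = V / Z_total = (1.385 + j7.473) / (0 - j137.6) = -0.05429 + j0.01006 A.
Step 7 — Convert to polar: |I| = 0.05522 A, ∠I = 169.5°.

I = 0.05522∠169.5° A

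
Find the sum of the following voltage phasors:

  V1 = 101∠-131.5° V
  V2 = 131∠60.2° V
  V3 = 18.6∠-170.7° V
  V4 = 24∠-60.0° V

Step 1 — Convert each phasor to rectangular form:
  V1 = 101·(cos(-131.5°) + j·sin(-131.5°)) = -66.92 - j75.64 V
  V2 = 131·(cos(60.2°) + j·sin(60.2°)) = 65.1 + j113.7 V
  V3 = 18.6·(cos(-170.7°) + j·sin(-170.7°)) = -18.36 - j3.006 V
  V4 = 24·(cos(-60.0°) + j·sin(-60.0°)) = 12 - j20.78 V
Step 2 — Sum components: V_total = -8.177 + j14.24 V.
Step 3 — Convert to polar: |V_total| = 16.42 V, ∠V_total = 119.9°.

V_total = 16.42∠119.9° V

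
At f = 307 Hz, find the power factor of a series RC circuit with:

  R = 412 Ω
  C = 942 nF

Step 1 — Angular frequency: ω = 2π·f = 2π·307 = 1929 rad/s.
Step 2 — Component impedances:
  R: Z = R = 412 Ω
  C: Z = 1/(jωC) = -j/(ω·C) = 0 - j550.3 Ω
Step 3 — Series combination: Z_total = R + C = 412 - j550.3 Ω = 687.5∠-53.2° Ω.
Step 4 — Power factor: PF = cos(φ) = Re(Z)/|Z| = 412/687.5 = 0.5993.
Step 5 — Type: Im(Z) = -550.3 ⇒ leading (phase φ = -53.2°).

PF = 0.5993 (leading, φ = -53.2°)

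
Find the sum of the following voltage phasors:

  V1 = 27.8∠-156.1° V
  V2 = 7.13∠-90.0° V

Step 1 — Convert each phasor to rectangular form:
  V1 = 27.8·(cos(-156.1°) + j·sin(-156.1°)) = -25.42 - j11.26 V
  V2 = 7.13·(cos(-90.0°) + j·sin(-90.0°)) = 0 - j7.13 V
Step 2 — Sum components: V_total = -25.42 - j18.39 V.
Step 3 — Convert to polar: |V_total| = 31.37 V, ∠V_total = -144.1°.

V_total = 31.37∠-144.1° V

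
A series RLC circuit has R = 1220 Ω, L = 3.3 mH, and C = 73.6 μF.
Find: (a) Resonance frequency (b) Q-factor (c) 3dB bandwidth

Step 1 — Resonance condition Im(Z)=0 gives ω₀ = 1/√(LC).
Step 2 — ω₀ = 1/√(0.0033·7.36e-05) = 2029 rad/s.
Step 3 — f₀ = ω₀/(2π) = 322.9 Hz.
Step 4 — Series Q: Q = ω₀L/R = 2029·0.0033/1220 = 0.005489.
Step 5 — 3dB bandwidth: Δω = ω₀/Q = 3.697e+05 rad/s; BW = Δω/(2π) = 5.884e+04 Hz.

(a) f₀ = 322.9 Hz  (b) Q = 0.005489  (c) BW = 5.884e+04 Hz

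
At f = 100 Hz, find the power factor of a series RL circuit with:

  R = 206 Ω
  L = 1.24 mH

Step 1 — Angular frequency: ω = 2π·f = 2π·100 = 628.3 rad/s.
Step 2 — Component impedances:
  R: Z = R = 206 Ω
  L: Z = jωL = j·628.3·0.00124 = 0 + j0.7791 Ω
Step 3 — Series combination: Z_total = R + L = 206 + j0.7791 Ω = 206∠0.2° Ω.
Step 4 — Power factor: PF = cos(φ) = Re(Z)/|Z| = 206/206 = 1.
Step 5 — Type: Im(Z) = 0.7791 ⇒ lagging (phase φ = 0.2°).

PF = 1 (lagging, φ = 0.2°)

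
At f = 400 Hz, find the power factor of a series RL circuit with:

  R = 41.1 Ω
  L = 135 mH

Step 1 — Angular frequency: ω = 2π·f = 2π·400 = 2513 rad/s.
Step 2 — Component impedances:
  R: Z = R = 41.1 Ω
  L: Z = jωL = j·2513·0.135 = 0 + j339.3 Ω
Step 3 — Series combination: Z_total = R + L = 41.1 + j339.3 Ω = 341.8∠83.1° Ω.
Step 4 — Power factor: PF = cos(φ) = Re(Z)/|Z| = 41.1/341.77 = 0.1203.
Step 5 — Type: Im(Z) = 339.3 ⇒ lagging (phase φ = 83.1°).

PF = 0.1203 (lagging, φ = 83.1°)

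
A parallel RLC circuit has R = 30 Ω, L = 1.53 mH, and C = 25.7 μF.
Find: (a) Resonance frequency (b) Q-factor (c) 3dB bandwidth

Step 1 — Resonance: ω₀ = 1/√(LC) = 1/√(0.00153·2.57e-05) = 5043 rad/s.
Step 2 — f₀ = ω₀/(2π) = 802.6 Hz.
Step 3 — Parallel Q: Q = R/(ω₀L) = 30/(5043·0.00153) = 3.888.
Step 4 — Bandwidth: Δω = ω₀/Q = 1297 rad/s; BW = Δω/(2π) = 206.4 Hz.

(a) f₀ = 802.6 Hz  (b) Q = 3.888  (c) BW = 206.4 Hz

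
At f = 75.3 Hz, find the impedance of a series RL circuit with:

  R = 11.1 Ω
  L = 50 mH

Step 1 — Angular frequency: ω = 2π·f = 2π·75.3 = 473.1 rad/s.
Step 2 — Component impedances:
  R: Z = R = 11.1 Ω
  L: Z = jωL = j·473.1·0.05 = 0 + j23.66 Ω
Step 3 — Series combination: Z_total = R + L = 11.1 + j23.66 Ω = 26.13∠64.9° Ω.

Z = 11.1 + j23.66 Ω = 26.13∠64.9° Ω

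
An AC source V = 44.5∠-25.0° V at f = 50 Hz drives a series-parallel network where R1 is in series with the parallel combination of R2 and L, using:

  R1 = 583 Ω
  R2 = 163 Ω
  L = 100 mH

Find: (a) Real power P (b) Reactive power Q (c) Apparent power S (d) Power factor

Step 1 — Angular frequency: ω = 2π·f = 2π·50 = 314.2 rad/s.
Step 2 — Component impedances:
  R1: Z = R = 583 Ω
  R2: Z = R = 163 Ω
  L: Z = jωL = j·314.2·0.1 = 0 + j31.42 Ω
Step 3 — Parallel branch: R2 || L = 1/(1/R2 + 1/L) = 5.838 + j30.29 Ω.
Step 4 — Series with R1: Z_total = R1 + (R2 || L) = 588.8 + j30.29 Ω = 589.6∠2.9° Ω.
Step 5 — Source phasor: V = 44.5∠-25.0° V = 40.33 - j18.81 V.
Step 6 — Current: I = V / Z = 0.06667 - j0.03537 A = 0.07547∠-27.9° A.
Step 7 — Complex power: S = V·I* = 3.354 + j0.1725 VA.
Step 8 — Real power: P = Re(S) = 3.354 W.
Step 9 — Reactive power: Q = Im(S) = 0.1725 VAR.
Step 10 — Apparent power: |S| = 3.359 VA.
Step 11 — Power factor: PF = P/|S| = 0.9987 (lagging).

(a) P = 3.354 W  (b) Q = 0.1725 VAR  (c) S = 3.359 VA  (d) PF = 0.9987 (lagging)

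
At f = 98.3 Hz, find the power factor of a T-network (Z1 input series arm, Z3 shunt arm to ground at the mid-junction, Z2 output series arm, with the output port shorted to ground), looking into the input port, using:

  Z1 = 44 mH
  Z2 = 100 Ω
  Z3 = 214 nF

Step 1 — Angular frequency: ω = 2π·f = 2π·98.3 = 617.6 rad/s.
Step 2 — Component impedances:
  Z1: Z = jωL = j·617.6·0.044 = 0 + j27.18 Ω
  Z2: Z = R = 100 Ω
  Z3: Z = 1/(jωC) = -j/(ω·C) = 0 - j7566 Ω
Step 3 — With the output port shorted to ground, the output series arm Z2 runs from the junction to ground; the shunt arm Z3 also runs from the junction to ground. They appear in parallel: Z3 || Z2 = 99.98 - j1.322 Ω.
Step 4 — Series with input arm Z1: Z_in = Z1 + (Z3 || Z2) = 99.98 + j25.85 Ω = 103.3∠14.5° Ω.
Step 5 — Power factor: PF = cos(φ) = Re(Z)/|Z| = 99.983/103.27 = 0.9682.
Step 6 — Type: Im(Z) = 25.85 ⇒ lagging (phase φ = 14.5°).

PF = 0.9682 (lagging, φ = 14.5°)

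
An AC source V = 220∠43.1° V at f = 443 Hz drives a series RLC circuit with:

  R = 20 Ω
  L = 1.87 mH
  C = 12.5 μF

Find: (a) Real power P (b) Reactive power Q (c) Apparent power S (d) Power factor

Step 1 — Angular frequency: ω = 2π·f = 2π·443 = 2783 rad/s.
Step 2 — Component impedances:
  R: Z = R = 20 Ω
  L: Z = jωL = j·2783·0.00187 = 0 + j5.205 Ω
  C: Z = 1/(jωC) = -j/(ω·C) = 0 - j28.74 Ω
Step 3 — Series combination: Z_total = R + L + C = 20 - j23.54 Ω = 30.89∠-49.6° Ω.
Step 4 — Source phasor: V = 220∠43.1° V = 160.6 + j150.3 V.
Step 5 — Current: I = V / Z = -0.341 + j7.115 A = 7.123∠92.7° A.
Step 6 — Complex power: S = V·I* = 1015 - j1194 VA.
Step 7 — Real power: P = Re(S) = 1015 W.
Step 8 — Reactive power: Q = Im(S) = -1194 VAR.
Step 9 — Apparent power: |S| = 1567 VA.
Step 10 — Power factor: PF = P/|S| = 0.6475 (leading).

(a) P = 1015 W  (b) Q = -1194 VAR  (c) S = 1567 VA  (d) PF = 0.6475 (leading)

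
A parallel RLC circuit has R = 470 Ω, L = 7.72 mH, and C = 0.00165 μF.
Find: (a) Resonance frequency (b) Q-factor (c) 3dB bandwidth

Step 1 — Resonance: ω₀ = 1/√(LC) = 1/√(0.00772·1.65e-09) = 2.802e+05 rad/s.
Step 2 — f₀ = ω₀/(2π) = 4.459e+04 Hz.
Step 3 — Parallel Q: Q = R/(ω₀L) = 470/(2.802e+05·0.00772) = 0.2173.
Step 4 — Bandwidth: Δω = ω₀/Q = 1.289e+06 rad/s; BW = Δω/(2π) = 2.052e+05 Hz.

(a) f₀ = 4.459e+04 Hz  (b) Q = 0.2173  (c) BW = 2.052e+05 Hz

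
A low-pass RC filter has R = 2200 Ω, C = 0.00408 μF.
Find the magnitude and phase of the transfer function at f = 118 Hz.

Step 1 — Angular frequency: ω = 2π·118 = 741.4 rad/s.
Step 2 — Transfer function: H(jω) = 1/(1 + jωRC).
Step 3 — Denominator: 1 + jωRC = 1 + j·741.4·2200·4.08e-09 = 1 + j0.006655.
Step 4 — H = 1 - j0.006655.
Step 5 — Magnitude: |H| = 1 (-0.0 dB); phase: φ = -0.4°.

|H| = 1 (-0.0 dB), φ = -0.4°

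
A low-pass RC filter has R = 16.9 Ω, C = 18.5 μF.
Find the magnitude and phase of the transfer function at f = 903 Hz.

Step 1 — Angular frequency: ω = 2π·903 = 5674 rad/s.
Step 2 — Transfer function: H(jω) = 1/(1 + jωRC).
Step 3 — Denominator: 1 + jωRC = 1 + j·5674·16.9·1.85e-05 = 1 + j1.774.
Step 4 — H = 0.2412 - j0.4278.
Step 5 — Magnitude: |H| = 0.4911 (-6.2 dB); phase: φ = -60.6°.

|H| = 0.4911 (-6.2 dB), φ = -60.6°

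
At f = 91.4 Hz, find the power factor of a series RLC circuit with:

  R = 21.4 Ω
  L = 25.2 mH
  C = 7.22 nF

Step 1 — Angular frequency: ω = 2π·f = 2π·91.4 = 574.3 rad/s.
Step 2 — Component impedances:
  R: Z = R = 21.4 Ω
  L: Z = jωL = j·574.3·0.0252 = 0 + j14.47 Ω
  C: Z = 1/(jωC) = -j/(ω·C) = 0 - j2.412e+05 Ω
Step 3 — Series combination: Z_total = R + L + C = 21.4 - j2.412e+05 Ω = 2.412e+05∠-90.0° Ω.
Step 4 — Power factor: PF = cos(φ) = Re(Z)/|Z| = 21.4/2.4116e+05 = 8.874e-05.
Step 5 — Type: Im(Z) = -2.412e+05 ⇒ leading (phase φ = -90.0°).

PF = 8.874e-05 (leading, φ = -90.0°)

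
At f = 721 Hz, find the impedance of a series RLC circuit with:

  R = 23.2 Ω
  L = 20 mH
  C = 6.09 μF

Step 1 — Angular frequency: ω = 2π·f = 2π·721 = 4530 rad/s.
Step 2 — Component impedances:
  R: Z = R = 23.2 Ω
  L: Z = jωL = j·4530·0.02 = 0 + j90.6 Ω
  C: Z = 1/(jωC) = -j/(ω·C) = 0 - j36.25 Ω
Step 3 — Series combination: Z_total = R + L + C = 23.2 + j54.36 Ω = 59.1∠66.9° Ω.

Z = 23.2 + j54.36 Ω = 59.1∠66.9° Ω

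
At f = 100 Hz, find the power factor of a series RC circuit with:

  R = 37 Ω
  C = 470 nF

Step 1 — Angular frequency: ω = 2π·f = 2π·100 = 628.3 rad/s.
Step 2 — Component impedances:
  R: Z = R = 37 Ω
  C: Z = 1/(jωC) = -j/(ω·C) = 0 - j3386 Ω
Step 3 — Series combination: Z_total = R + C = 37 - j3386 Ω = 3386∠-89.4° Ω.
Step 4 — Power factor: PF = cos(φ) = Re(Z)/|Z| = 37/3386 = 0.01093.
Step 5 — Type: Im(Z) = -3386 ⇒ leading (phase φ = -89.4°).

PF = 0.01093 (leading, φ = -89.4°)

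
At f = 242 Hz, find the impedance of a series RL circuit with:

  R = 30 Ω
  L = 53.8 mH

Step 1 — Angular frequency: ω = 2π·f = 2π·242 = 1521 rad/s.
Step 2 — Component impedances:
  R: Z = R = 30 Ω
  L: Z = jωL = j·1521·0.0538 = 0 + j81.8 Ω
Step 3 — Series combination: Z_total = R + L = 30 + j81.8 Ω = 87.13∠69.9° Ω.

Z = 30 + j81.8 Ω = 87.13∠69.9° Ω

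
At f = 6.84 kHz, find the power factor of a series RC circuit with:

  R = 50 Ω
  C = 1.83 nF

Step 1 — Angular frequency: ω = 2π·f = 2π·6840 = 4.298e+04 rad/s.
Step 2 — Component impedances:
  R: Z = R = 50 Ω
  C: Z = 1/(jωC) = -j/(ω·C) = 0 - j1.271e+04 Ω
Step 3 — Series combination: Z_total = R + C = 50 - j1.271e+04 Ω = 1.271e+04∠-89.8° Ω.
Step 4 — Power factor: PF = cos(φ) = Re(Z)/|Z| = 50/12715 = 0.003932.
Step 5 — Type: Im(Z) = -1.271e+04 ⇒ leading (phase φ = -89.8°).

PF = 0.003932 (leading, φ = -89.8°)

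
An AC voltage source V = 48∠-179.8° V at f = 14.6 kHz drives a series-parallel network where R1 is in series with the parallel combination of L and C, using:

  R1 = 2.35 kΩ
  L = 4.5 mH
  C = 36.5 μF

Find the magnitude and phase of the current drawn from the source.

Step 1 — Angular frequency: ω = 2π·f = 2π·1.46e+04 = 9.173e+04 rad/s.
Step 2 — Component impedances:
  R1: Z = R = 2350 Ω
  L: Z = jωL = j·9.173e+04·0.0045 = 0 + j412.8 Ω
  C: Z = 1/(jωC) = -j/(ω·C) = 0 - j0.2987 Ω
Step 3 — Parallel branch: L || C = 1/(1/L + 1/C) = 0 - j0.2989 Ω.
Step 4 — Series with R1: Z_total = R1 + (L || C) = 2350 - j0.2989 Ω = 2350∠-0.0° Ω.
Step 5 — Source phasor: V = 48∠-179.8° V = -48 - j0.1676 V.
Step 6 — Ohm's law: I = V / Z_total = (-48 - j0.1676) / (2350 - j0.2989) = -0.02043 - j7.39e-05 A.
Step 7 — Convert to polar: |I| = 0.02043 A, ∠I = -179.8°.

I = 0.02043∠-179.8° A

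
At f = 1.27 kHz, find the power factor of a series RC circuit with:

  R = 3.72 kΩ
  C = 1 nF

Step 1 — Angular frequency: ω = 2π·f = 2π·1270 = 7980 rad/s.
Step 2 — Component impedances:
  R: Z = R = 3720 Ω
  C: Z = 1/(jωC) = -j/(ω·C) = 0 - j1.253e+05 Ω
Step 3 — Series combination: Z_total = R + C = 3720 - j1.253e+05 Ω = 1.254e+05∠-88.3° Ω.
Step 4 — Power factor: PF = cos(φ) = Re(Z)/|Z| = 3720/1.254e+05 = 0.02967.
Step 5 — Type: Im(Z) = -1.253e+05 ⇒ leading (phase φ = -88.3°).

PF = 0.02967 (leading, φ = -88.3°)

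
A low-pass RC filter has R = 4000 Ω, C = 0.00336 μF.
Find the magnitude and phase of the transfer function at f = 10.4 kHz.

Step 1 — Angular frequency: ω = 2π·1.04e+04 = 6.535e+04 rad/s.
Step 2 — Transfer function: H(jω) = 1/(1 + jωRC).
Step 3 — Denominator: 1 + jωRC = 1 + j·6.535e+04·4000·3.36e-09 = 1 + j0.8782.
Step 4 — H = 0.5646 - j0.4958.
Step 5 — Magnitude: |H| = 0.7514 (-2.5 dB); phase: φ = -41.3°.

|H| = 0.7514 (-2.5 dB), φ = -41.3°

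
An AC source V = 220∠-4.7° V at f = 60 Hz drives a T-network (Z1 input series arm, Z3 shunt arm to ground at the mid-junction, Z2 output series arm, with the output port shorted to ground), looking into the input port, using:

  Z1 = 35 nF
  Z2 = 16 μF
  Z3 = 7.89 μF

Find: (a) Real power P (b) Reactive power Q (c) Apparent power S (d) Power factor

Step 1 — Angular frequency: ω = 2π·f = 2π·60 = 377 rad/s.
Step 2 — Component impedances:
  Z1: Z = 1/(jωC) = -j/(ω·C) = 0 - j7.579e+04 Ω
  Z2: Z = 1/(jωC) = -j/(ω·C) = 0 - j165.8 Ω
  Z3: Z = 1/(jωC) = -j/(ω·C) = 0 - j336.2 Ω
Step 3 — With the output port shorted to ground, the output series arm Z2 runs from the junction to ground; the shunt arm Z3 also runs from the junction to ground. They appear in parallel: Z3 || Z2 = 0 - j111 Ω.
Step 4 — Series with input arm Z1: Z_in = Z1 + (Z3 || Z2) = 0 - j7.59e+04 Ω = 7.59e+04∠-90.0° Ω.
Step 5 — Source phasor: V = 220∠-4.7° V = 219.3 - j18.03 V.
Step 6 — Current: I = V / Z = 0.0002375 + j0.002889 A = 0.002899∠85.3° A.
Step 7 — Complex power: S = V·I* = 0 - j0.6377 VA.
Step 8 — Real power: P = Re(S) = 0 W.
Step 9 — Reactive power: Q = Im(S) = -0.6377 VAR.
Step 10 — Apparent power: |S| = 0.6377 VA.
Step 11 — Power factor: PF = P/|S| = 0 (leading).

(a) P = 0 W  (b) Q = -0.6377 VAR  (c) S = 0.6377 VA  (d) PF = 0 (leading)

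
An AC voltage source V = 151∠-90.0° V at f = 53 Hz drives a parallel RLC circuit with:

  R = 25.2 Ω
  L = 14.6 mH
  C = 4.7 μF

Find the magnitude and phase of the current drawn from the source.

Step 1 — Angular frequency: ω = 2π·f = 2π·53 = 333 rad/s.
Step 2 — Component impedances:
  R: Z = R = 25.2 Ω
  L: Z = jωL = j·333·0.0146 = 0 + j4.862 Ω
  C: Z = 1/(jωC) = -j/(ω·C) = 0 - j638.9 Ω
Step 3 — Parallel combination: 1/Z_total = 1/R + 1/L + 1/C; Z_total = 0.9178 + j4.721 Ω = 4.809∠79.0° Ω.
Step 4 — Source phasor: V = 151∠-90.0° V = 0 - j151 V.
Step 5 — Ohm's law: I = V / Z_total = (0 - j151) / (0.9178 + j4.721) = -30.82 - j5.992 A.
Step 6 — Convert to polar: |I| = 31.4 A, ∠I = -169.0°.

I = 31.4∠-169.0° A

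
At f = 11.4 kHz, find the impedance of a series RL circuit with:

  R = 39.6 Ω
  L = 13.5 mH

Step 1 — Angular frequency: ω = 2π·f = 2π·1.14e+04 = 7.163e+04 rad/s.
Step 2 — Component impedances:
  R: Z = R = 39.6 Ω
  L: Z = jωL = j·7.163e+04·0.0135 = 0 + j967 Ω
Step 3 — Series combination: Z_total = R + L = 39.6 + j967 Ω = 967.8∠87.7° Ω.

Z = 39.6 + j967 Ω = 967.8∠87.7° Ω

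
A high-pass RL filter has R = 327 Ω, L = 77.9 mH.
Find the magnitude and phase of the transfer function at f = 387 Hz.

Step 1 — Angular frequency: ω = 2π·387 = 2432 rad/s.
Step 2 — Transfer function: H(jω) = jωL/(R + jωL).
Step 3 — Numerator jωL = j·189.4; denominator R + jωL = 327 + j189.4.
Step 4 — H = 0.2512 + j0.4337.
Step 5 — Magnitude: |H| = 0.5012 (-6.0 dB); phase: φ = 59.9°.

|H| = 0.5012 (-6.0 dB), φ = 59.9°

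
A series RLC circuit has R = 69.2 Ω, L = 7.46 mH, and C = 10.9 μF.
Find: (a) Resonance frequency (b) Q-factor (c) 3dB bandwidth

Step 1 — Resonance: ω₀ = 1/√(LC) = 1/√(0.00746·1.09e-05) = 3507 rad/s.
Step 2 — f₀ = ω₀/(2π) = 558.1 Hz.
Step 3 — Series Q: Q = ω₀L/R = 3507·0.00746/69.2 = 0.3781.
Step 4 — Bandwidth: Δω = ω₀/Q = 9276 rad/s; BW = Δω/(2π) = 1476 Hz.

(a) f₀ = 558.1 Hz  (b) Q = 0.3781  (c) BW = 1476 Hz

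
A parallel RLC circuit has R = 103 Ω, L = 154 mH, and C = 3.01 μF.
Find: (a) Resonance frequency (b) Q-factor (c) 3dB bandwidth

Step 1 — Resonance: ω₀ = 1/√(LC) = 1/√(0.154·3.01e-06) = 1469 rad/s.
Step 2 — f₀ = ω₀/(2π) = 233.8 Hz.
Step 3 — Parallel Q: Q = R/(ω₀L) = 103/(1469·0.154) = 0.4554.
Step 4 — Bandwidth: Δω = ω₀/Q = 3225 rad/s; BW = Δω/(2π) = 513.4 Hz.

(a) f₀ = 233.8 Hz  (b) Q = 0.4554  (c) BW = 513.4 Hz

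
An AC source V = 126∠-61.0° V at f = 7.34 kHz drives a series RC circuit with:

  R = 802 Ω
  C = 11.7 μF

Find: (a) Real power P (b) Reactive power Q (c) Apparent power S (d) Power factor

Step 1 — Angular frequency: ω = 2π·f = 2π·7340 = 4.612e+04 rad/s.
Step 2 — Component impedances:
  R: Z = R = 802 Ω
  C: Z = 1/(jωC) = -j/(ω·C) = 0 - j1.853 Ω
Step 3 — Series combination: Z_total = R + C = 802 - j1.853 Ω = 802∠-0.1° Ω.
Step 4 — Source phasor: V = 126∠-61.0° V = 61.09 - j110.2 V.
Step 5 — Current: I = V / Z = 0.07648 - j0.1372 A = 0.1571∠-60.9° A.
Step 6 — Complex power: S = V·I* = 19.8 - j0.04574 VA.
Step 7 — Real power: P = Re(S) = 19.8 W.
Step 8 — Reactive power: Q = Im(S) = -0.04574 VAR.
Step 9 — Apparent power: |S| = 19.8 VA.
Step 10 — Power factor: PF = P/|S| = 1 (leading).

(a) P = 19.8 W  (b) Q = -0.04574 VAR  (c) S = 19.8 VA  (d) PF = 1 (leading)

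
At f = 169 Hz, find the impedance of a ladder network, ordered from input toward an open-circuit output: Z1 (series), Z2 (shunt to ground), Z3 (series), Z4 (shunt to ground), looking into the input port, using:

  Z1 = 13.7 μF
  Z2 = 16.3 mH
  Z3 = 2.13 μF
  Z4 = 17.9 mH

Step 1 — Angular frequency: ω = 2π·f = 2π·169 = 1062 rad/s.
Step 2 — Component impedances:
  Z1: Z = 1/(jωC) = -j/(ω·C) = 0 - j68.74 Ω
  Z2: Z = jωL = j·1062·0.0163 = 0 + j17.31 Ω
  Z3: Z = 1/(jωC) = -j/(ω·C) = 0 - j442.1 Ω
  Z4: Z = jωL = j·1062·0.0179 = 0 + j19.01 Ω
Step 3 — Ladder network (open output): work backward from the far end, alternating series and parallel combinations. Z_in = 0 - j50.69 Ω = 50.69∠-90.0° Ω.

Z = 0 - j50.69 Ω = 50.69∠-90.0° Ω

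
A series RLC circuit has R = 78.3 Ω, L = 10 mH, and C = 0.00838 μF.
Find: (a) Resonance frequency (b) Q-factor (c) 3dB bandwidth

Step 1 — Resonance: ω₀ = 1/√(LC) = 1/√(0.01·8.38e-09) = 1.092e+05 rad/s.
Step 2 — f₀ = ω₀/(2π) = 1.739e+04 Hz.
Step 3 — Series Q: Q = ω₀L/R = 1.092e+05·0.01/78.3 = 13.95.
Step 4 — Bandwidth: Δω = ω₀/Q = 7830 rad/s; BW = Δω/(2π) = 1246 Hz.

(a) f₀ = 1.739e+04 Hz  (b) Q = 13.95  (c) BW = 1246 Hz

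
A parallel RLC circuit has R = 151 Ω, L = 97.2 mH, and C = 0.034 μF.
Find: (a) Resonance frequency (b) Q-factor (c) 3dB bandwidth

Step 1 — Resonance: ω₀ = 1/√(LC) = 1/√(0.0972·3.4e-08) = 1.74e+04 rad/s.
Step 2 — f₀ = ω₀/(2π) = 2769 Hz.
Step 3 — Parallel Q: Q = R/(ω₀L) = 151/(1.74e+04·0.0972) = 0.08931.
Step 4 — Bandwidth: Δω = ω₀/Q = 1.948e+05 rad/s; BW = Δω/(2π) = 3.1e+04 Hz.

(a) f₀ = 2769 Hz  (b) Q = 0.08931  (c) BW = 3.1e+04 Hz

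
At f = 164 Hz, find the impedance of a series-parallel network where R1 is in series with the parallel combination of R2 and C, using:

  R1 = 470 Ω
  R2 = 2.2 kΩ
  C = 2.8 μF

Step 1 — Angular frequency: ω = 2π·f = 2π·164 = 1030 rad/s.
Step 2 — Component impedances:
  R1: Z = R = 470 Ω
  R2: Z = R = 2200 Ω
  C: Z = 1/(jωC) = -j/(ω·C) = 0 - j346.6 Ω
Step 3 — Parallel branch: R2 || C = 1/(1/R2 + 1/C) = 53.28 - j338.2 Ω.
Step 4 — Series with R1: Z_total = R1 + (R2 || C) = 523.3 - j338.2 Ω = 623.1∠-32.9° Ω.

Z = 523.3 - j338.2 Ω = 623.1∠-32.9° Ω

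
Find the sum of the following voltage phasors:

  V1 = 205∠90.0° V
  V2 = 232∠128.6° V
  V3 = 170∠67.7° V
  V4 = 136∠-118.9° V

Step 1 — Convert each phasor to rectangular form:
  V1 = 205·(cos(90.0°) + j·sin(90.0°)) = 0 + j205 V
  V2 = 232·(cos(128.6°) + j·sin(128.6°)) = -144.7 + j181.3 V
  V3 = 170·(cos(67.7°) + j·sin(67.7°)) = 64.51 + j157.3 V
  V4 = 136·(cos(-118.9°) + j·sin(-118.9°)) = -65.73 - j119.1 V
Step 2 — Sum components: V_total = -146 + j424.5 V.
Step 3 — Convert to polar: |V_total| = 448.9 V, ∠V_total = 109.0°.

V_total = 448.9∠109.0° V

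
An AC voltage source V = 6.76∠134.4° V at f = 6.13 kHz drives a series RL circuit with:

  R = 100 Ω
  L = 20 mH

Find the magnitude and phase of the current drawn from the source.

Step 1 — Angular frequency: ω = 2π·f = 2π·6130 = 3.852e+04 rad/s.
Step 2 — Component impedances:
  R: Z = R = 100 Ω
  L: Z = jωL = j·3.852e+04·0.02 = 0 + j770.3 Ω
Step 3 — Series combination: Z_total = R + L = 100 + j770.3 Ω = 776.8∠82.6° Ω.
Step 4 — Source phasor: V = 6.76∠134.4° V = -4.73 + j4.83 V.
Step 5 — Ohm's law: I = V / Z_total = (-4.73 + j4.83) / (100 + j770.3) = 0.005382 + j0.006839 A.
Step 6 — Convert to polar: |I| = 0.008703 A, ∠I = 51.8°.

I = 0.008703∠51.8° A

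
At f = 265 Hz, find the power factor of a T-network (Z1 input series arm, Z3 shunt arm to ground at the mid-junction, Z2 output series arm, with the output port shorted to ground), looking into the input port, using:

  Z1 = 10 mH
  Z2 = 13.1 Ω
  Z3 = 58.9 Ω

Step 1 — Angular frequency: ω = 2π·f = 2π·265 = 1665 rad/s.
Step 2 — Component impedances:
  Z1: Z = jωL = j·1665·0.01 = 0 + j16.65 Ω
  Z2: Z = R = 13.1 Ω
  Z3: Z = R = 58.9 Ω
Step 3 — With the output port shorted to ground, the output series arm Z2 runs from the junction to ground; the shunt arm Z3 also runs from the junction to ground. They appear in parallel: Z3 || Z2 = 10.72 Ω.
Step 4 — Series with input arm Z1: Z_in = Z1 + (Z3 || Z2) = 10.72 + j16.65 Ω = 19.8∠57.2° Ω.
Step 5 — Power factor: PF = cos(φ) = Re(Z)/|Z| = 10.717/19.801 = 0.5412.
Step 6 — Type: Im(Z) = 16.65 ⇒ lagging (phase φ = 57.2°).

PF = 0.5412 (lagging, φ = 57.2°)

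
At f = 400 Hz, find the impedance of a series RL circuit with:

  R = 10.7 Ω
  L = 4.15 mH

Step 1 — Angular frequency: ω = 2π·f = 2π·400 = 2513 rad/s.
Step 2 — Component impedances:
  R: Z = R = 10.7 Ω
  L: Z = jωL = j·2513·0.00415 = 0 + j10.43 Ω
Step 3 — Series combination: Z_total = R + L = 10.7 + j10.43 Ω = 14.94∠44.3° Ω.

Z = 10.7 + j10.43 Ω = 14.94∠44.3° Ω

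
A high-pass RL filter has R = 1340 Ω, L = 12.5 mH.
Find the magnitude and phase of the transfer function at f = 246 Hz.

Step 1 — Angular frequency: ω = 2π·246 = 1546 rad/s.
Step 2 — Transfer function: H(jω) = jωL/(R + jωL).
Step 3 — Numerator jωL = j·19.32; denominator R + jωL = 1340 + j19.32.
Step 4 — H = 0.0002079 + j0.01442.
Step 5 — Magnitude: |H| = 0.01442 (-36.8 dB); phase: φ = 89.2°.

|H| = 0.01442 (-36.8 dB), φ = 89.2°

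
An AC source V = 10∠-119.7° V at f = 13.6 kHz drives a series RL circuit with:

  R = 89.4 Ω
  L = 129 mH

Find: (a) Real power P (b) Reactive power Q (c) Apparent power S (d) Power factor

Step 1 — Angular frequency: ω = 2π·f = 2π·1.36e+04 = 8.545e+04 rad/s.
Step 2 — Component impedances:
  R: Z = R = 89.4 Ω
  L: Z = jωL = j·8.545e+04·0.129 = 0 + j1.102e+04 Ω
Step 3 — Series combination: Z_total = R + L = 89.4 + j1.102e+04 Ω = 1.102e+04∠89.5° Ω.
Step 4 — Source phasor: V = 10∠-119.7° V = -4.955 - j8.686 V.
Step 5 — Current: I = V / Z = -0.0007916 + j0.000443 A = 0.0009071∠150.8° A.
Step 6 — Complex power: S = V·I* = 7.357e-05 + j0.009071 VA.
Step 7 — Real power: P = Re(S) = 7.357e-05 W.
Step 8 — Reactive power: Q = Im(S) = 0.009071 VAR.
Step 9 — Apparent power: |S| = 0.009071 VA.
Step 10 — Power factor: PF = P/|S| = 0.00811 (lagging).

(a) P = 7.357e-05 W  (b) Q = 0.009071 VAR  (c) S = 0.009071 VA  (d) PF = 0.00811 (lagging)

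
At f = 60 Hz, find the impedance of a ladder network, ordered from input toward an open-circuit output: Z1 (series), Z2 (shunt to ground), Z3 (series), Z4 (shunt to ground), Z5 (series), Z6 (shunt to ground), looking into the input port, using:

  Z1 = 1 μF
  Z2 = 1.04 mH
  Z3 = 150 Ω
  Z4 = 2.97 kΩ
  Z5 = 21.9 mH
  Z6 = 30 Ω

Step 1 — Angular frequency: ω = 2π·f = 2π·60 = 377 rad/s.
Step 2 — Component impedances:
  Z1: Z = 1/(jωC) = -j/(ω·C) = 0 - j2653 Ω
  Z2: Z = jωL = j·377·0.00104 = 0 + j0.3921 Ω
  Z3: Z = R = 150 Ω
  Z4: Z = R = 2970 Ω
  Z5: Z = jωL = j·377·0.0219 = 0 + j8.256 Ω
  Z6: Z = R = 30 Ω
Step 3 — Ladder network (open output): work backward from the far end, alternating series and parallel combinations. Z_in = 0.0008534 - j2652 Ω = 2652∠-90.0° Ω.

Z = 0.0008534 - j2652 Ω = 2652∠-90.0° Ω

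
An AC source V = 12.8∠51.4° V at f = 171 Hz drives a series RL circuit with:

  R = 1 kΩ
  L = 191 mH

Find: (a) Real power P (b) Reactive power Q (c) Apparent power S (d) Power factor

Step 1 — Angular frequency: ω = 2π·f = 2π·171 = 1074 rad/s.
Step 2 — Component impedances:
  R: Z = R = 1000 Ω
  L: Z = jωL = j·1074·0.191 = 0 + j205.2 Ω
Step 3 — Series combination: Z_total = R + L = 1000 + j205.2 Ω = 1021∠11.6° Ω.
Step 4 — Source phasor: V = 12.8∠51.4° V = 7.986 + j10 V.
Step 5 — Current: I = V / Z = 0.009633 + j0.008027 A = 0.01254∠39.8° A.
Step 6 — Complex power: S = V·I* = 0.1572 + j0.03226 VA.
Step 7 — Real power: P = Re(S) = 0.1572 W.
Step 8 — Reactive power: Q = Im(S) = 0.03226 VAR.
Step 9 — Apparent power: |S| = 0.1605 VA.
Step 10 — Power factor: PF = P/|S| = 0.9796 (lagging).

(a) P = 0.1572 W  (b) Q = 0.03226 VAR  (c) S = 0.1605 VA  (d) PF = 0.9796 (lagging)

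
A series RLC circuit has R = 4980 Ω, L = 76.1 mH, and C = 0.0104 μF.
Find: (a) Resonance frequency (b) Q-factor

Step 1 — Resonance condition Im(Z)=0 gives ω₀ = 1/√(LC).
Step 2 — ω₀ = 1/√(0.0761·1.04e-08) = 3.555e+04 rad/s.
Step 3 — f₀ = ω₀/(2π) = 5657 Hz.
Step 4 — Series Q: Q = ω₀L/R = 3.555e+04·0.0761/4980 = 0.5432.

(a) f₀ = 5657 Hz  (b) Q = 0.5432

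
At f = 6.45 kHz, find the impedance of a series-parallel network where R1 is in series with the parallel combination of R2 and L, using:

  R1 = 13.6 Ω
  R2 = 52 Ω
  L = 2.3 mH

Step 1 — Angular frequency: ω = 2π·f = 2π·6450 = 4.053e+04 rad/s.
Step 2 — Component impedances:
  R1: Z = R = 13.6 Ω
  R2: Z = R = 52 Ω
  L: Z = jωL = j·4.053e+04·0.0023 = 0 + j93.21 Ω
Step 3 — Parallel branch: R2 || L = 1/(1/R2 + 1/L) = 39.66 + j22.12 Ω.
Step 4 — Series with R1: Z_total = R1 + (R2 || L) = 53.26 + j22.12 Ω = 57.67∠22.6° Ω.

Z = 53.26 + j22.12 Ω = 57.67∠22.6° Ω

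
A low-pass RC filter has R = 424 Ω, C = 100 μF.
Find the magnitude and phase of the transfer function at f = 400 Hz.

Step 1 — Angular frequency: ω = 2π·400 = 2513 rad/s.
Step 2 — Transfer function: H(jω) = 1/(1 + jωRC).
Step 3 — Denominator: 1 + jωRC = 1 + j·2513·424·0.0001 = 1 + j106.6.
Step 4 — H = 8.805e-05 - j0.009383.
Step 5 — Magnitude: |H| = 0.009384 (-40.6 dB); phase: φ = -89.5°.

|H| = 0.009384 (-40.6 dB), φ = -89.5°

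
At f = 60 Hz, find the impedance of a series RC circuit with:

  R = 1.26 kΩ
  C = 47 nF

Step 1 — Angular frequency: ω = 2π·f = 2π·60 = 377 rad/s.
Step 2 — Component impedances:
  R: Z = R = 1260 Ω
  C: Z = 1/(jωC) = -j/(ω·C) = 0 - j5.644e+04 Ω
Step 3 — Series combination: Z_total = R + C = 1260 - j5.644e+04 Ω = 5.645e+04∠-88.7° Ω.

Z = 1260 - j5.644e+04 Ω = 5.645e+04∠-88.7° Ω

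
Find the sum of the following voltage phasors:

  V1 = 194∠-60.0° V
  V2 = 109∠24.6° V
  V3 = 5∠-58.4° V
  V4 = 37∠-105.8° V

Step 1 — Convert each phasor to rectangular form:
  V1 = 194·(cos(-60.0°) + j·sin(-60.0°)) = 97 - j168 V
  V2 = 109·(cos(24.6°) + j·sin(24.6°)) = 99.11 + j45.37 V
  V3 = 5·(cos(-58.4°) + j·sin(-58.4°)) = 2.62 - j4.259 V
  V4 = 37·(cos(-105.8°) + j·sin(-105.8°)) = -10.07 - j35.6 V
Step 2 — Sum components: V_total = 188.7 - j162.5 V.
Step 3 — Convert to polar: |V_total| = 249 V, ∠V_total = -40.7°.

V_total = 249∠-40.7° V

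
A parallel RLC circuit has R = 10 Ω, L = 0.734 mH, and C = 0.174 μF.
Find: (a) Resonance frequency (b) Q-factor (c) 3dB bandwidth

Step 1 — Resonance: ω₀ = 1/√(LC) = 1/√(0.000734·1.74e-07) = 8.849e+04 rad/s.
Step 2 — f₀ = ω₀/(2π) = 1.408e+04 Hz.
Step 3 — Parallel Q: Q = R/(ω₀L) = 10/(8.849e+04·0.000734) = 0.154.
Step 4 — Bandwidth: Δω = ω₀/Q = 5.747e+05 rad/s; BW = Δω/(2π) = 9.147e+04 Hz.

(a) f₀ = 1.408e+04 Hz  (b) Q = 0.154  (c) BW = 9.147e+04 Hz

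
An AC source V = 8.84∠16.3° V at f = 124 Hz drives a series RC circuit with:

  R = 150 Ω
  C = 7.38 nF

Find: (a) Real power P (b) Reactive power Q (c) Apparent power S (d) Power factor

Step 1 — Angular frequency: ω = 2π·f = 2π·124 = 779.1 rad/s.
Step 2 — Component impedances:
  R: Z = R = 150 Ω
  C: Z = 1/(jωC) = -j/(ω·C) = 0 - j1.739e+05 Ω
Step 3 — Series combination: Z_total = R + C = 150 - j1.739e+05 Ω = 1.739e+05∠-90.0° Ω.
Step 4 — Source phasor: V = 8.84∠16.3° V = 8.485 + j2.481 V.
Step 5 — Current: I = V / Z = -1.422e-05 + j4.88e-05 A = 5.083e-05∠106.3° A.
Step 6 — Complex power: S = V·I* = 3.875e-07 - j0.0004493 VA.
Step 7 — Real power: P = Re(S) = 3.875e-07 W.
Step 8 — Reactive power: Q = Im(S) = -0.0004493 VAR.
Step 9 — Apparent power: |S| = 0.0004493 VA.
Step 10 — Power factor: PF = P/|S| = 0.0008625 (leading).

(a) P = 3.875e-07 W  (b) Q = -0.0004493 VAR  (c) S = 0.0004493 VA  (d) PF = 0.0008625 (leading)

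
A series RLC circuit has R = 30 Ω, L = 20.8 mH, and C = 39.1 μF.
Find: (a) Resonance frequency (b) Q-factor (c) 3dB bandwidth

Step 1 — Resonance condition Im(Z)=0 gives ω₀ = 1/√(LC).
Step 2 — ω₀ = 1/√(0.0208·3.91e-05) = 1109 rad/s.
Step 3 — f₀ = ω₀/(2π) = 176.5 Hz.
Step 4 — Series Q: Q = ω₀L/R = 1109·0.0208/30 = 0.7688.
Step 5 — 3dB bandwidth: Δω = ω₀/Q = 1442 rad/s; BW = Δω/(2π) = 229.6 Hz.

(a) f₀ = 176.5 Hz  (b) Q = 0.7688  (c) BW = 229.6 Hz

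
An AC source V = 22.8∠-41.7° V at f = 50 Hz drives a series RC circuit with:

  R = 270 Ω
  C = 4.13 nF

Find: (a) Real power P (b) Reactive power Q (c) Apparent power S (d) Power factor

Step 1 — Angular frequency: ω = 2π·f = 2π·50 = 314.2 rad/s.
Step 2 — Component impedances:
  R: Z = R = 270 Ω
  C: Z = 1/(jωC) = -j/(ω·C) = 0 - j7.707e+05 Ω
Step 3 — Series combination: Z_total = R + C = 270 - j7.707e+05 Ω = 7.707e+05∠-90.0° Ω.
Step 4 — Source phasor: V = 22.8∠-41.7° V = 17.02 - j15.17 V.
Step 5 — Current: I = V / Z = 1.969e-05 + j2.208e-05 A = 2.958e-05∠48.3° A.
Step 6 — Complex power: S = V·I* = 2.363e-07 - j0.0006745 VA.
Step 7 — Real power: P = Re(S) = 2.363e-07 W.
Step 8 — Reactive power: Q = Im(S) = -0.0006745 VAR.
Step 9 — Apparent power: |S| = 0.0006745 VA.
Step 10 — Power factor: PF = P/|S| = 0.0003503 (leading).

(a) P = 2.363e-07 W  (b) Q = -0.0006745 VAR  (c) S = 0.0006745 VA  (d) PF = 0.0003503 (leading)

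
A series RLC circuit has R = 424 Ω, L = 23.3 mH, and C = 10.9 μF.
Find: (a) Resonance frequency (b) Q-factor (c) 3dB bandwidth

Step 1 — Resonance: ω₀ = 1/√(LC) = 1/√(0.0233·1.09e-05) = 1984 rad/s.
Step 2 — f₀ = ω₀/(2π) = 315.8 Hz.
Step 3 — Series Q: Q = ω₀L/R = 1984·0.0233/424 = 0.109.
Step 4 — Bandwidth: Δω = ω₀/Q = 1.82e+04 rad/s; BW = Δω/(2π) = 2896 Hz.

(a) f₀ = 315.8 Hz  (b) Q = 0.109  (c) BW = 2896 Hz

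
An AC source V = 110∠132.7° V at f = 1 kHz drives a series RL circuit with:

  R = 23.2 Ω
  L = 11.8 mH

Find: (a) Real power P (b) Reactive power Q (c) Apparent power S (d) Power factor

Step 1 — Angular frequency: ω = 2π·f = 2π·1000 = 6283 rad/s.
Step 2 — Component impedances:
  R: Z = R = 23.2 Ω
  L: Z = jωL = j·6283·0.0118 = 0 + j74.14 Ω
Step 3 — Series combination: Z_total = R + L = 23.2 + j74.14 Ω = 77.69∠72.6° Ω.
Step 4 — Source phasor: V = 110∠132.7° V = -74.6 + j80.84 V.
Step 5 — Current: I = V / Z = 0.7064 + j1.227 A = 1.416∠60.1° A.
Step 6 — Complex power: S = V·I* = 46.51 + j148.6 VA.
Step 7 — Real power: P = Re(S) = 46.51 W.
Step 8 — Reactive power: Q = Im(S) = 148.6 VAR.
Step 9 — Apparent power: |S| = 155.8 VA.
Step 10 — Power factor: PF = P/|S| = 0.2986 (lagging).

(a) P = 46.51 W  (b) Q = 148.6 VAR  (c) S = 155.8 VA  (d) PF = 0.2986 (lagging)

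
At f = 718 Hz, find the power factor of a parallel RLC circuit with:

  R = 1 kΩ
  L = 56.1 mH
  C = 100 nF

Step 1 — Angular frequency: ω = 2π·f = 2π·718 = 4511 rad/s.
Step 2 — Component impedances:
  R: Z = R = 1000 Ω
  L: Z = jωL = j·4511·0.0561 = 0 + j253.1 Ω
  C: Z = 1/(jωC) = -j/(ω·C) = 0 - j2217 Ω
Step 3 — Parallel combination: 1/Z_total = 1/R + 1/L + 1/C; Z_total = 75.47 + j264.1 Ω = 274.7∠74.1° Ω.
Step 4 — Power factor: PF = cos(φ) = Re(Z)/|Z| = 75.47/274.7 = 0.2747.
Step 5 — Type: Im(Z) = 264.1 ⇒ lagging (phase φ = 74.1°).

PF = 0.2747 (lagging, φ = 74.1°)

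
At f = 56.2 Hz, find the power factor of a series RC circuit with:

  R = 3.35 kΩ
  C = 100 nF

Step 1 — Angular frequency: ω = 2π·f = 2π·56.2 = 353.1 rad/s.
Step 2 — Component impedances:
  R: Z = R = 3350 Ω
  C: Z = 1/(jωC) = -j/(ω·C) = 0 - j2.832e+04 Ω
Step 3 — Series combination: Z_total = R + C = 3350 - j2.832e+04 Ω = 2.852e+04∠-83.3° Ω.
Step 4 — Power factor: PF = cos(φ) = Re(Z)/|Z| = 3350/2.852e+04 = 0.1175.
Step 5 — Type: Im(Z) = -2.832e+04 ⇒ leading (phase φ = -83.3°).

PF = 0.1175 (leading, φ = -83.3°)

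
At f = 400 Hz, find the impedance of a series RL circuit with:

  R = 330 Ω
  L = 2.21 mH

Step 1 — Angular frequency: ω = 2π·f = 2π·400 = 2513 rad/s.
Step 2 — Component impedances:
  R: Z = R = 330 Ω
  L: Z = jωL = j·2513·0.00221 = 0 + j5.554 Ω
Step 3 — Series combination: Z_total = R + L = 330 + j5.554 Ω = 330∠1.0° Ω.

Z = 330 + j5.554 Ω = 330∠1.0° Ω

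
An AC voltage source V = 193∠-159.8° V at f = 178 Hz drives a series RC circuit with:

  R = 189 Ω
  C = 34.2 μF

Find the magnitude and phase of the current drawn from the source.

Step 1 — Angular frequency: ω = 2π·f = 2π·178 = 1118 rad/s.
Step 2 — Component impedances:
  R: Z = R = 189 Ω
  C: Z = 1/(jωC) = -j/(ω·C) = 0 - j26.14 Ω
Step 3 — Series combination: Z_total = R + C = 189 - j26.14 Ω = 190.8∠-7.9° Ω.
Step 4 — Source phasor: V = 193∠-159.8° V = -181.1 - j66.64 V.
Step 5 — Ohm's law: I = V / Z_total = (-181.1 - j66.64) / (189 - j26.14) = -0.8925 - j0.4761 A.
Step 6 — Convert to polar: |I| = 1.012 A, ∠I = -151.9°.

I = 1.012∠-151.9° A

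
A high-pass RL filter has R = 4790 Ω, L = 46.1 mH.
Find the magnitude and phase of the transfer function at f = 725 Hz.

Step 1 — Angular frequency: ω = 2π·725 = 4555 rad/s.
Step 2 — Transfer function: H(jω) = jωL/(R + jωL).
Step 3 — Numerator jωL = j·210; denominator R + jωL = 4790 + j210.
Step 4 — H = 0.001918 + j0.04376.
Step 5 — Magnitude: |H| = 0.0438 (-27.2 dB); phase: φ = 87.5°.

|H| = 0.0438 (-27.2 dB), φ = 87.5°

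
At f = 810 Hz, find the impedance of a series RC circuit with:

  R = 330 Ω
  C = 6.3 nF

Step 1 — Angular frequency: ω = 2π·f = 2π·810 = 5089 rad/s.
Step 2 — Component impedances:
  R: Z = R = 330 Ω
  C: Z = 1/(jωC) = -j/(ω·C) = 0 - j3.119e+04 Ω
Step 3 — Series combination: Z_total = R + C = 330 - j3.119e+04 Ω = 3.119e+04∠-89.4° Ω.

Z = 330 - j3.119e+04 Ω = 3.119e+04∠-89.4° Ω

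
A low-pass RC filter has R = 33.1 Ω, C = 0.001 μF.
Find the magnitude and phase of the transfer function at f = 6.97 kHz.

Step 1 — Angular frequency: ω = 2π·6970 = 4.379e+04 rad/s.
Step 2 — Transfer function: H(jω) = 1/(1 + jωRC).
Step 3 — Denominator: 1 + jωRC = 1 + j·4.379e+04·33.1·1e-09 = 1 + j0.00145.
Step 4 — H = 1 - j0.00145.
Step 5 — Magnitude: |H| = 1 (-0.0 dB); phase: φ = -0.1°.

|H| = 1 (-0.0 dB), φ = -0.1°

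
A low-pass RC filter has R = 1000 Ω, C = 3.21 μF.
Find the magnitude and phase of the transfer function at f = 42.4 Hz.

Step 1 — Angular frequency: ω = 2π·42.4 = 266.4 rad/s.
Step 2 — Transfer function: H(jω) = 1/(1 + jωRC).
Step 3 — Denominator: 1 + jωRC = 1 + j·266.4·1000·3.21e-06 = 1 + j0.8552.
Step 4 — H = 0.5776 - j0.4939.
Step 5 — Magnitude: |H| = 0.76 (-2.4 dB); phase: φ = -40.5°.

|H| = 0.76 (-2.4 dB), φ = -40.5°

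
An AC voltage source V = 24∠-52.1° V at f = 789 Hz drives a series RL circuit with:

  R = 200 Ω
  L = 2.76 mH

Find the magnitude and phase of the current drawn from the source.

Step 1 — Angular frequency: ω = 2π·f = 2π·789 = 4957 rad/s.
Step 2 — Component impedances:
  R: Z = R = 200 Ω
  L: Z = jωL = j·4957·0.00276 = 0 + j13.68 Ω
Step 3 — Series combination: Z_total = R + L = 200 + j13.68 Ω = 200.5∠3.9° Ω.
Step 4 — Source phasor: V = 24∠-52.1° V = 14.74 - j18.94 V.
Step 5 — Ohm's law: I = V / Z_total = (14.74 - j18.94) / (200 + j13.68) = 0.06692 - j0.09927 A.
Step 6 — Convert to polar: |I| = 0.1197 A, ∠I = -56.0°.

I = 0.1197∠-56.0° A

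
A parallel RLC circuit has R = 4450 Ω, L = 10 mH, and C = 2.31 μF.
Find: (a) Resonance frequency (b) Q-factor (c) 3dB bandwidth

Step 1 — Resonance: ω₀ = 1/√(LC) = 1/√(0.01·2.31e-06) = 6580 rad/s.
Step 2 — f₀ = ω₀/(2π) = 1047 Hz.
Step 3 — Parallel Q: Q = R/(ω₀L) = 4450/(6580·0.01) = 67.63.
Step 4 — Bandwidth: Δω = ω₀/Q = 97.28 rad/s; BW = Δω/(2π) = 15.48 Hz.

(a) f₀ = 1047 Hz  (b) Q = 67.63  (c) BW = 15.48 Hz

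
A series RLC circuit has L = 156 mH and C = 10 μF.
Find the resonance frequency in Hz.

Step 1 — Resonance condition Im(Z)=0 gives ω₀ = 1/√(LC).
Step 2 — ω₀ = 1/√(0.156·1e-05) = 800.6 rad/s.
Step 3 — f₀ = ω₀/(2π) = 127.4 Hz.

f₀ = 127.4 Hz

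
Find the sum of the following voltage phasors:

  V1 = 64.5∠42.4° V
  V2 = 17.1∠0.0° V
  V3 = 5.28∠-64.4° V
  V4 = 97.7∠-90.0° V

Step 1 — Convert each phasor to rectangular form:
  V1 = 64.5·(cos(42.4°) + j·sin(42.4°)) = 47.63 + j43.49 V
  V2 = 17.1·(cos(0.0°) + j·sin(0.0°)) = 17.1 V
  V3 = 5.28·(cos(-64.4°) + j·sin(-64.4°)) = 2.281 - j4.762 V
  V4 = 97.7·(cos(-90.0°) + j·sin(-90.0°)) = 0 - j97.7 V
Step 2 — Sum components: V_total = 67.01 - j58.97 V.
Step 3 — Convert to polar: |V_total| = 89.26 V, ∠V_total = -41.3°.

V_total = 89.26∠-41.3° V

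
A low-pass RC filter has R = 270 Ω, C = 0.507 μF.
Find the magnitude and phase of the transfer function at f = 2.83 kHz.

Step 1 — Angular frequency: ω = 2π·2830 = 1.778e+04 rad/s.
Step 2 — Transfer function: H(jω) = 1/(1 + jωRC).
Step 3 — Denominator: 1 + jωRC = 1 + j·1.778e+04·270·5.07e-07 = 1 + j2.434.
Step 4 — H = 0.1444 - j0.3515.
Step 5 — Magnitude: |H| = 0.38 (-8.4 dB); phase: φ = -67.7°.

|H| = 0.38 (-8.4 dB), φ = -67.7°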